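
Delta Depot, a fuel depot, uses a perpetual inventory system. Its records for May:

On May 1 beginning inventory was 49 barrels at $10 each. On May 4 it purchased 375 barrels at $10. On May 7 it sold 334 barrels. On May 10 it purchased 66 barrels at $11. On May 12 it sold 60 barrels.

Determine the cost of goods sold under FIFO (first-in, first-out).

COGS = $3,940

May 7, 334 sold [FIFO — oldest first]: 49 @ $10 + 285 @ $10 = $3,340
May 12, 60 sold [FIFO — oldest first]: 60 @ $10 = $600
Total COGS = $3,340 + $600 = $3,940
Ending inventory: 30 @ $10 + 66 @ $11 = $1,026
Check: goods available $4,966 = COGS $3,940 + ending $1,026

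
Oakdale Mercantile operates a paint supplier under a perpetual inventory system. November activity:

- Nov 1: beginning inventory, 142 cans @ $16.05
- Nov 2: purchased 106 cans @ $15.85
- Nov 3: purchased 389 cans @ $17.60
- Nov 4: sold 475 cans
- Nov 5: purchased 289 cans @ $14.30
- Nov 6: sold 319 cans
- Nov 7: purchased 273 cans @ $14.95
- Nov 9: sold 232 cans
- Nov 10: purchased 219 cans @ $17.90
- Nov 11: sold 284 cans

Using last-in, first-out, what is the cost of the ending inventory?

Ending inventory = $1,733.40

Nov 4, 475 sold [LIFO — newest first]: 389 @ $17.60 + 86 @ $15.85 = $8,209.50
Nov 6, 319 sold [LIFO — newest first]: 289 @ $14.30 + 20 @ $15.85 + 10 @ $16.05 = $4,610.20
Nov 9, 232 sold [LIFO — newest first]: 232 @ $14.95 = $3,468.40
Nov 11, 284 sold [LIFO — newest first]: 219 @ $17.90 + 41 @ $14.95 + 24 @ $16.05 = $4,918.25
Total COGS = $8,209.50 + $4,610.20 + $3,468.40 + $4,918.25 = $21,206.35
Ending inventory: 108 @ $16.05 = $1,733.40
Check: goods available $22,939.75 = COGS $21,206.35 + ending $1,733.40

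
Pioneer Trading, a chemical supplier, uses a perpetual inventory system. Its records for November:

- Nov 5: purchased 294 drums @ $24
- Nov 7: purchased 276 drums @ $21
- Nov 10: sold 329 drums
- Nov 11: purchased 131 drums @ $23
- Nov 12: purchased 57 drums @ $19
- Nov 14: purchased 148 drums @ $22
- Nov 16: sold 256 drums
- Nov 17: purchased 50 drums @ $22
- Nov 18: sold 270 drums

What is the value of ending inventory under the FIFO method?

Nov 10, 329 sold [FIFO — oldest first]: 294 @ $24 + 35 @ $21 = $7,791
Nov 16, 256 sold [FIFO — oldest first]: 241 @ $21 + 15 @ $23 = $5,406
Nov 18, 270 sold [FIFO — oldest first]: 116 @ $23 + 57 @ $19 + 97 @ $22 = $5,885
Total COGS = $7,791 + $5,406 + $5,885 = $19,082
Ending inventory: 51 @ $22 + 50 @ $22 = $2,222

Ending inventory = $2,222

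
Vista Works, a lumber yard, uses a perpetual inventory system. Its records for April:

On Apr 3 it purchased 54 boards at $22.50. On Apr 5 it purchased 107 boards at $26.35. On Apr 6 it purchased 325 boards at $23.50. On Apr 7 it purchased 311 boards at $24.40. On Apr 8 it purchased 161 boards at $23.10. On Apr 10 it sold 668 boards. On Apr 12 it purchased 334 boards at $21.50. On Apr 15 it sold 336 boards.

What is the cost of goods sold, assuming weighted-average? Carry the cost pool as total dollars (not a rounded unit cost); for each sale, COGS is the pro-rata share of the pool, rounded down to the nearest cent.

After Apr 3: 54 on hand, pool $1,215.00 (≈ $22.5000 each)
After Apr 5: 161 on hand, pool $4,034.45 (≈ $25.0587 each)
After Apr 6: 486 on hand, pool $11,671.95 (≈ $24.0164 each)
After Apr 7: 797 on hand, pool $19,260.35 (≈ $24.1661 each)
After Apr 8: 958 on hand, pool $22,979.45 (≈ $23.9869 each)
Apr 10, sell 668: 668/958 × $22,979.45 → $16,023.24
After Apr 12: 624 on hand, pool $14,137.21 (≈ $22.6558 each)
Apr 15, sell 336: 336/624 × $14,137.21 → $7,612.34
Total COGS = $16,023.24 + $7,612.34 = $23,635.58
Ending inventory (cost pool remaining) = $6,524.87
Check: goods available $30,160.45 = COGS $23,635.58 + ending $6,524.87

COGS = $23,635.58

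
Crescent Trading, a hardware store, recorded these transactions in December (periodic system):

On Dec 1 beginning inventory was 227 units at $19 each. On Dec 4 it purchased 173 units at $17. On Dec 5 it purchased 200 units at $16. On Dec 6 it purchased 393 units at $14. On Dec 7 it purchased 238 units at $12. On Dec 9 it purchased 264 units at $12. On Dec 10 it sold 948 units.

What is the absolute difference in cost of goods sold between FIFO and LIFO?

FIFO COGS: 227 @ $19 + 173 @ $17 + 200 @ $16 + 348 @ $14 = $15,326
LIFO COGS: 264 @ $12 + 238 @ $12 + 393 @ $14 + 53 @ $16 = $12,374
Difference = |$15,326 − $12,374| = $2,952

$2,952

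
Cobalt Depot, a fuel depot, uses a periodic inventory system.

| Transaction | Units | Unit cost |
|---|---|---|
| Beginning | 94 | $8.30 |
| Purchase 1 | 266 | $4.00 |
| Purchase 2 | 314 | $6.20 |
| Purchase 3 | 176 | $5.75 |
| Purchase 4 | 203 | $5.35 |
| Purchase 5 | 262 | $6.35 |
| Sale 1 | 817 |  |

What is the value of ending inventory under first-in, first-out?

Ending inventory = $2,939.50

Sale 1 (817) [FIFO — oldest first]: 94 @ $8.30 + 266 @ $4.00 + 314 @ $6.20 + 143 @ $5.75 = $4,613.25
Ending inventory: 33 @ $5.75 + 203 @ $5.35 + 262 @ $6.35 = $2,939.50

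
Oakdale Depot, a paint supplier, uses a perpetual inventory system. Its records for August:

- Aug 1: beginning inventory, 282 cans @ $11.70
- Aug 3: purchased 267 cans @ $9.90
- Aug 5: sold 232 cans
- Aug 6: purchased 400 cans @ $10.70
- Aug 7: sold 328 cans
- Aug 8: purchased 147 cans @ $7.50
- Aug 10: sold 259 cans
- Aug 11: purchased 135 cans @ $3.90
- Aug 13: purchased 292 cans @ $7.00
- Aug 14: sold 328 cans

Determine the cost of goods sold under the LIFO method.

COGS = $10,268.70

Aug 5, 232 sold [LIFO — newest first]: 232 @ $9.90 = $2,296.80
Aug 7, 328 sold [LIFO — newest first]: 328 @ $10.70 = $3,509.60
Aug 10, 259 sold [LIFO — newest first]: 147 @ $7.50 + 72 @ $10.70 + 35 @ $9.90 + 5 @ $11.70 = $2,277.90
Aug 14, 328 sold [LIFO — newest first]: 292 @ $7.00 + 36 @ $3.90 = $2,184.40
Total COGS = $2,296.80 + $3,509.60 + $2,277.90 + $2,184.40 = $10,268.70
Ending inventory: 277 @ $11.70 + 99 @ $3.90 = $3,627.00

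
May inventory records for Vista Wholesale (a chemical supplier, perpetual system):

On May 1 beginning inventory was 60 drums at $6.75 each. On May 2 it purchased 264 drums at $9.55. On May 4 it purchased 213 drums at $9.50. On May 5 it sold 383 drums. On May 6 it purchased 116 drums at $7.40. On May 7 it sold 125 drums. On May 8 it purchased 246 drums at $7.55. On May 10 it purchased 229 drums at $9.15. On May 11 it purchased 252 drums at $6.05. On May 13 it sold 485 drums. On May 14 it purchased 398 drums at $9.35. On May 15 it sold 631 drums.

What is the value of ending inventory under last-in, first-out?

Ending inventory = $1,284.70

May 5, 383 sold [LIFO — newest first]: 213 @ $9.50 + 170 @ $9.55 = $3,647.00
May 7, 125 sold [LIFO — newest first]: 116 @ $7.40 + 9 @ $9.55 = $944.35
May 13, 485 sold [LIFO — newest first]: 252 @ $6.05 + 229 @ $9.15 + 4 @ $7.55 = $3,650.15
May 15, 631 sold [LIFO — newest first]: 398 @ $9.35 + 233 @ $7.55 = $5,480.45
Total COGS = $3,647.00 + $944.35 + $3,650.15 + $5,480.45 = $13,721.95
Ending inventory: 60 @ $6.75 + 85 @ $9.55 + 9 @ $7.55 = $1,284.70
Check: goods available $15,006.65 = COGS $13,721.95 + ending $1,284.70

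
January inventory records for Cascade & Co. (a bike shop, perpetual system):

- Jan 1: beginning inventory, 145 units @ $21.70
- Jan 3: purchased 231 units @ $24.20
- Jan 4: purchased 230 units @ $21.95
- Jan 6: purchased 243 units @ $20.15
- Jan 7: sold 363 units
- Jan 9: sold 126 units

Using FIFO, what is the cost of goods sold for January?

COGS = $11,217.05

Jan 7, 363 sold [FIFO — oldest first]: 145 @ $21.70 + 218 @ $24.20 = $8,422.10
Jan 9, 126 sold [FIFO — oldest first]: 13 @ $24.20 + 113 @ $21.95 = $2,794.95
Total COGS = $8,422.10 + $2,794.95 = $11,217.05
Ending inventory: 117 @ $21.95 + 243 @ $20.15 = $7,464.60
Check: goods available $18,681.65 = COGS $11,217.05 + ending $7,464.60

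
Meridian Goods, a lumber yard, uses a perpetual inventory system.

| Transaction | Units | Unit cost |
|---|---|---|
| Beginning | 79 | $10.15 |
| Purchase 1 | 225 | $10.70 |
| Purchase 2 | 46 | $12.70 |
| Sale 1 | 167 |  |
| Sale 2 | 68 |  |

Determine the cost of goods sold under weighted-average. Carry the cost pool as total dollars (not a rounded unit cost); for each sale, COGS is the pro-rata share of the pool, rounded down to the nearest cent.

After Beginning: 79 on hand, pool $801.85 (≈ $10.1500 each)
After Purchase 1: 304 on hand, pool $3,209.35 (≈ $10.5571 each)
After Purchase 2: 350 on hand, pool $3,793.55 (≈ $10.8387 each)
Sale 1, sell 167: 167/350 × $3,793.55 → $1,810.06
Sale 2, sell 68: 68/183 × $1,983.49 → $737.03
Total COGS = $1,810.06 + $737.03 = $2,547.09
Ending inventory (cost pool remaining) = $1,246.46

COGS = $2,547.09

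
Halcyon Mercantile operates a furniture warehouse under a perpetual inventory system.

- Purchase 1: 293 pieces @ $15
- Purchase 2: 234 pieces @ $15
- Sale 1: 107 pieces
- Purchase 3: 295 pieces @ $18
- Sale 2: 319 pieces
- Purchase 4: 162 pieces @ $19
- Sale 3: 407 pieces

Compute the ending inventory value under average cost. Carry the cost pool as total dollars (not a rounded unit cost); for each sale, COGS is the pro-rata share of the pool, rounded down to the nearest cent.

After Purchase 1: 293 on hand, pool $4,395.00 (≈ $15.0000 each)
After Purchase 2: 527 on hand, pool $7,905.00 (≈ $15.0000 each)
Sale 1, sell 107: 107/527 × $7,905.00 → $1,605.00
After Purchase 3: 715 on hand, pool $11,610.00 (≈ $16.2378 each)
Sale 2, sell 319: 319/715 × $11,610.00 → $5,179.84
After Purchase 4: 558 on hand, pool $9,508.16 (≈ $17.0397 each)
Sale 3, sell 407: 407/558 × $9,508.16 → $6,935.16
Total COGS = $1,605.00 + $5,179.84 + $6,935.16 = $13,720.00
Ending inventory (cost pool remaining) = $2,573.00

Ending inventory = $2,573.00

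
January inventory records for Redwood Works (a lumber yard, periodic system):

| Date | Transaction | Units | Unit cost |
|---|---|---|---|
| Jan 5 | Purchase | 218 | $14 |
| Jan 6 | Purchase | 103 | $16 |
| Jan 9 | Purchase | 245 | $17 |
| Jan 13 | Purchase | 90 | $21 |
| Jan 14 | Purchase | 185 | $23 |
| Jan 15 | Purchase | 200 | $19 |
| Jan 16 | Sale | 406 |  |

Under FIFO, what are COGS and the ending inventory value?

Jan 16, 406 sold [FIFO — oldest first]: 218 @ $14 + 103 @ $16 + 85 @ $17 = $6,145
Ending inventory: 160 @ $17 + 90 @ $21 + 185 @ $23 + 200 @ $19 = $12,665

COGS = $6,145; ending inventory = $12,665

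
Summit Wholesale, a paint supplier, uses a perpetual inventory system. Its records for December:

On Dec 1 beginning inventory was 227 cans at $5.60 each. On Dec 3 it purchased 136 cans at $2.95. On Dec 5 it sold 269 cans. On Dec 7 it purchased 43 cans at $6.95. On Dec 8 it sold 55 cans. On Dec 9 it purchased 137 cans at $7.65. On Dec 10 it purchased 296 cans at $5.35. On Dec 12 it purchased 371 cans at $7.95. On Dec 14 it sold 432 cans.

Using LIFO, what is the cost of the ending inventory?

Ending inventory = $2,764.50

Dec 5, 269 sold [LIFO — newest first]: 136 @ $2.95 + 133 @ $5.60 = $1,146.00
Dec 8, 55 sold [LIFO — newest first]: 43 @ $6.95 + 12 @ $5.60 = $366.05
Dec 14, 432 sold [LIFO — newest first]: 371 @ $7.95 + 61 @ $5.35 = $3,275.80
Total COGS = $1,146.00 + $366.05 + $3,275.80 = $4,787.85
Ending inventory: 82 @ $5.60 + 137 @ $7.65 + 235 @ $5.35 = $2,764.50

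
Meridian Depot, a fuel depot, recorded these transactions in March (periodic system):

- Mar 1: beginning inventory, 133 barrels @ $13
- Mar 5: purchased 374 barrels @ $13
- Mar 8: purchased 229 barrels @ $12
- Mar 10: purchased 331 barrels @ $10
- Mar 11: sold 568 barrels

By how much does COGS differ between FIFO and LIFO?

FIFO COGS: 133 @ $13 + 374 @ $13 + 61 @ $12 = $7,323
LIFO COGS: 331 @ $10 + 229 @ $12 + 8 @ $13 = $6,162
Difference = |$7,323 − $6,162| = $1,161

$1,161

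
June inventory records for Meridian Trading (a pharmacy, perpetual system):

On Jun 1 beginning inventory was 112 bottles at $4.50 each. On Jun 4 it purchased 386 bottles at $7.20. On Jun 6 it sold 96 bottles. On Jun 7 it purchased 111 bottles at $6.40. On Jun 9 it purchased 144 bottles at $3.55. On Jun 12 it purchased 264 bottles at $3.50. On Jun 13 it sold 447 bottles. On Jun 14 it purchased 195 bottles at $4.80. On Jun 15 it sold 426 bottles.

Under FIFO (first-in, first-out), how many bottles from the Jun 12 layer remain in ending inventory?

48

Jun 6, 96 sold [FIFO — oldest first]: 96 @ $4.50 = $432.00
Jun 13, 447 sold [FIFO — oldest first]: 16 @ $4.50 + 386 @ $7.20 + 45 @ $6.40 = $3,139.20
Jun 15, 426 sold [FIFO — oldest first]: 66 @ $6.40 + 144 @ $3.55 + 216 @ $3.50 = $1,689.60
Total COGS = $432.00 + $3,139.20 + $1,689.60 = $5,260.80
Ending inventory: 48 @ $3.50 + 195 @ $4.80 = $1,104.00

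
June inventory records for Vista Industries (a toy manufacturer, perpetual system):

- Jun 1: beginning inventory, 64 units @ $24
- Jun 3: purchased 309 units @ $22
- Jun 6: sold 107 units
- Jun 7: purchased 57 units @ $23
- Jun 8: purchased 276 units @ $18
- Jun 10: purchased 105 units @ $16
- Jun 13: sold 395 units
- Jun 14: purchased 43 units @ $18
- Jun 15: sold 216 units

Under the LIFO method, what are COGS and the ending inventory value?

Jun 6, 107 sold [LIFO — newest first]: 107 @ $22 = $2,354
Jun 13, 395 sold [LIFO — newest first]: 105 @ $16 + 276 @ $18 + 14 @ $23 = $6,970
Jun 15, 216 sold [LIFO — newest first]: 43 @ $18 + 43 @ $23 + 130 @ $22 = $4,623
Total COGS = $2,354 + $6,970 + $4,623 = $13,947
Ending inventory: 64 @ $24 + 72 @ $22 = $3,120

COGS = $13,947; ending inventory = $3,120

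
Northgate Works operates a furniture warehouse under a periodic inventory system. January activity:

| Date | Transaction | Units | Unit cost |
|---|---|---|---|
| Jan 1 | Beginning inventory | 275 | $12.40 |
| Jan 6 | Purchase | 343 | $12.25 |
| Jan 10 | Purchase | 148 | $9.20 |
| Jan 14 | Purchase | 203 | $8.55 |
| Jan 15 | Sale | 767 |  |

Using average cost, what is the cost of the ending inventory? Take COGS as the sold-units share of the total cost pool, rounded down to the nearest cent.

Jan 15, sell 767: 767/969 × $10,709.00 → $8,476.57
Ending inventory (cost pool remaining) = $2,232.43
Check: goods available $10,709.00 = COGS $8,476.57 + ending $2,232.43

Ending inventory = $2,232.43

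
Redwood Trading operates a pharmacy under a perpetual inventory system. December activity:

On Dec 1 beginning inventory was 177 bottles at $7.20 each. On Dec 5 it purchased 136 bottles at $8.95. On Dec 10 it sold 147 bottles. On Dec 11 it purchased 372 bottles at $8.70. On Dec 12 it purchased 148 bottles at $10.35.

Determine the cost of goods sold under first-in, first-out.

Dec 10, 147 sold [FIFO — oldest first]: 147 @ $7.20 = $1,058.40
Ending inventory: 30 @ $7.20 + 136 @ $8.95 + 372 @ $8.70 + 148 @ $10.35 = $6,201.40

COGS = $1,058.40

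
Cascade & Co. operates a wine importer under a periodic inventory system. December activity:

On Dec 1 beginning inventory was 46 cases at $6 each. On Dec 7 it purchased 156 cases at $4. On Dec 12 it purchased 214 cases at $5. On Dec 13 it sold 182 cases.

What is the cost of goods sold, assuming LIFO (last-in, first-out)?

COGS = $910

Dec 13, 182 sold [LIFO — newest first]: 182 @ $5 = $910
Ending inventory: 46 @ $6 + 156 @ $4 + 32 @ $5 = $1,060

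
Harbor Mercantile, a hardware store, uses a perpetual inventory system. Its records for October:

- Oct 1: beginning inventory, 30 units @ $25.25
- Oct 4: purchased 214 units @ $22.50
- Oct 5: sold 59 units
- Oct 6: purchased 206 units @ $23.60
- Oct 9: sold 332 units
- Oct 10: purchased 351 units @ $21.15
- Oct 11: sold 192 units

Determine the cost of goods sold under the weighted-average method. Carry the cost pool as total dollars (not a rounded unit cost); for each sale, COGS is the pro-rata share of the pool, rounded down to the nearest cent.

COGS = $13,181.49

After Oct 1: 30 on hand, pool $757.50 (≈ $25.2500 each)
After Oct 4: 244 on hand, pool $5,572.50 (≈ $22.8381 each)
Oct 5, sell 59: 59/244 × $5,572.50 → $1,347.44
After Oct 6: 391 on hand, pool $9,086.66 (≈ $23.2395 each)
Oct 9, sell 332: 332/391 × $9,086.66 → $7,715.52
After Oct 10: 410 on hand, pool $8,794.79 (≈ $21.4507 each)
Oct 11, sell 192: 192/410 × $8,794.79 → $4,118.53
Total COGS = $1,347.44 + $7,715.52 + $4,118.53 = $13,181.49
Ending inventory (cost pool remaining) = $4,676.26
Check: goods available $17,857.75 = COGS $13,181.49 + ending $4,676.26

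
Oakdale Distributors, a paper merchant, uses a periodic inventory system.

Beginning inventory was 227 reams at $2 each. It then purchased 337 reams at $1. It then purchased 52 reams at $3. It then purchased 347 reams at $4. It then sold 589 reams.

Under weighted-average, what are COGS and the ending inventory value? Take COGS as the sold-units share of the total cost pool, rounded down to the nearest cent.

COGS = $1,428.15; ending inventory = $906.85

Sale 1, sell 589: 589/963 × $2,335.00 → $1,428.15
Ending inventory (cost pool remaining) = $906.85
Check: goods available $2,335.00 = COGS $1,428.15 + ending $906.85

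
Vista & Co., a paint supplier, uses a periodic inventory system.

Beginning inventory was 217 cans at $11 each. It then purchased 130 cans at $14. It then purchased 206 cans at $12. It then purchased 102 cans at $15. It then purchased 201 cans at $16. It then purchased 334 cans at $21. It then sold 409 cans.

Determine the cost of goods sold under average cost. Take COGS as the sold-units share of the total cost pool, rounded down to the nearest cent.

COGS = $6,337.43

Sale 1, sell 409: 409/1190 × $18,439.00 → $6,337.43
Ending inventory (cost pool remaining) = $12,101.57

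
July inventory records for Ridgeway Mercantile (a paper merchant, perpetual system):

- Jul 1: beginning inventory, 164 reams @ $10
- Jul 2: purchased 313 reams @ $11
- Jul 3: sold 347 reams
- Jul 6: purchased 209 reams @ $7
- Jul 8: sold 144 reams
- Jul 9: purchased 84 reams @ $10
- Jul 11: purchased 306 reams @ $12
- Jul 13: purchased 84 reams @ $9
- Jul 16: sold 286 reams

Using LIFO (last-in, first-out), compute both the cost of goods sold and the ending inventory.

COGS = $7,971; ending inventory = $3,843

Jul 3, 347 sold [LIFO — newest first]: 313 @ $11 + 34 @ $10 = $3,783
Jul 8, 144 sold [LIFO — newest first]: 144 @ $7 = $1,008
Jul 16, 286 sold [LIFO — newest first]: 84 @ $9 + 202 @ $12 = $3,180
Total COGS = $3,783 + $1,008 + $3,180 = $7,971
Ending inventory: 130 @ $10 + 65 @ $7 + 84 @ $10 + 104 @ $12 = $3,843
Check: goods available $11,814 = COGS $7,971 + ending $3,843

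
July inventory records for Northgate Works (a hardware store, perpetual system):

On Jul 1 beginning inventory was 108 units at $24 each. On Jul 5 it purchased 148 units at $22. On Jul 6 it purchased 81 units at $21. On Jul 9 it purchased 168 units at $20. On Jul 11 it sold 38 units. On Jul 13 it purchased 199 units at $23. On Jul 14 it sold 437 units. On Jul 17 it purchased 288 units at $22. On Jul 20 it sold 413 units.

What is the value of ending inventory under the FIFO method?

Jul 11, 38 sold [FIFO — oldest first]: 38 @ $24 = $912
Jul 14, 437 sold [FIFO — oldest first]: 70 @ $24 + 148 @ $22 + 81 @ $21 + 138 @ $20 = $9,397
Jul 20, 413 sold [FIFO — oldest first]: 30 @ $20 + 199 @ $23 + 184 @ $22 = $9,225
Total COGS = $912 + $9,397 + $9,225 = $19,534
Ending inventory: 104 @ $22 = $2,288

Ending inventory = $2,288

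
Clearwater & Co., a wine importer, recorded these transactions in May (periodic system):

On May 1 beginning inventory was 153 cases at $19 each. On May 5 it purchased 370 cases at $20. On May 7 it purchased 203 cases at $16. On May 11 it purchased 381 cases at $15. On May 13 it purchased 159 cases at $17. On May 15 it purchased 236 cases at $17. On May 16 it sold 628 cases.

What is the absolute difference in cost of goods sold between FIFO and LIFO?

$1,777

FIFO COGS: 153 @ $19 + 370 @ $20 + 105 @ $16 = $11,987
LIFO COGS: 236 @ $17 + 159 @ $17 + 233 @ $15 = $10,210
Difference = |$11,987 − $10,210| = $1,777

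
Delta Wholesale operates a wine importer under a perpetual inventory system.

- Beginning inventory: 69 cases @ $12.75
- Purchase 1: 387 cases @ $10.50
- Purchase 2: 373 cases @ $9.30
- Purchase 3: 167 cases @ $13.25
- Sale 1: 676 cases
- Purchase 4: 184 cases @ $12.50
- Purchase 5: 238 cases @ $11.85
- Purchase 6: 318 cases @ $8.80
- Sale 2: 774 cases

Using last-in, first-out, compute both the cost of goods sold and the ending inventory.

COGS = $15,385.35; ending inventory = $3,158.25

Sale 1 (676) [LIFO — newest first]: 167 @ $13.25 + 373 @ $9.30 + 136 @ $10.50 = $7,109.65
Sale 2 (774) [LIFO — newest first]: 318 @ $8.80 + 238 @ $11.85 + 184 @ $12.50 + 34 @ $10.50 = $8,275.70
Total COGS = $7,109.65 + $8,275.70 = $15,385.35
Ending inventory: 69 @ $12.75 + 217 @ $10.50 = $3,158.25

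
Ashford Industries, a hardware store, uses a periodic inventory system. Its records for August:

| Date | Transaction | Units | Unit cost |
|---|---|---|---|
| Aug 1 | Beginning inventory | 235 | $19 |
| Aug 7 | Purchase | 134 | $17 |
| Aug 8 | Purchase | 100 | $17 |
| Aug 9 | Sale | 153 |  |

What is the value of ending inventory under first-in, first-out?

Aug 9, 153 sold [FIFO — oldest first]: 153 @ $19 = $2,907
Ending inventory: 82 @ $19 + 134 @ $17 + 100 @ $17 = $5,536

Ending inventory = $5,536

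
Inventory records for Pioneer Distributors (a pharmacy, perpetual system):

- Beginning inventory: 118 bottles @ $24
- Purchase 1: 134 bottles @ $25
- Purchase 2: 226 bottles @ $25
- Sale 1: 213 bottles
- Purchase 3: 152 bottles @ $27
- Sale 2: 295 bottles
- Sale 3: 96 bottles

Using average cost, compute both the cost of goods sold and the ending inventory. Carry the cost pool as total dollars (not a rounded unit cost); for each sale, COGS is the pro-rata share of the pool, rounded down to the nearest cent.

After Beginning: 118 on hand, pool $2,832.00 (≈ $24.0000 each)
After Purchase 1: 252 on hand, pool $6,182.00 (≈ $24.5317 each)
After Purchase 2: 478 on hand, pool $11,832.00 (≈ $24.7531 each)
Sale 1, sell 213: 213/478 × $11,832.00 → $5,272.41
After Purchase 3: 417 on hand, pool $10,663.59 (≈ $25.5722 each)
Sale 2, sell 295: 295/417 × $10,663.59 → $7,543.78
Sale 3, sell 96: 96/122 × $3,119.81 → $2,454.93
Total COGS = $5,272.41 + $7,543.78 + $2,454.93 = $15,271.12
Ending inventory (cost pool remaining) = $664.88
Check: goods available $15,936.00 = COGS $15,271.12 + ending $664.88

COGS = $15,271.12; ending inventory = $664.88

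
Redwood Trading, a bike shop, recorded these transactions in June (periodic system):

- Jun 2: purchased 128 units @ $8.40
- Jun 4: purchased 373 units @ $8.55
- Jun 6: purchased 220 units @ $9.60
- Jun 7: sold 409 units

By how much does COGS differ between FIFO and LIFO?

$250.20

FIFO COGS: 128 @ $8.40 + 281 @ $8.55 = $3,477.75
LIFO COGS: 220 @ $9.60 + 189 @ $8.55 = $3,727.95
Difference = |$3,477.75 − $3,727.95| = $250.20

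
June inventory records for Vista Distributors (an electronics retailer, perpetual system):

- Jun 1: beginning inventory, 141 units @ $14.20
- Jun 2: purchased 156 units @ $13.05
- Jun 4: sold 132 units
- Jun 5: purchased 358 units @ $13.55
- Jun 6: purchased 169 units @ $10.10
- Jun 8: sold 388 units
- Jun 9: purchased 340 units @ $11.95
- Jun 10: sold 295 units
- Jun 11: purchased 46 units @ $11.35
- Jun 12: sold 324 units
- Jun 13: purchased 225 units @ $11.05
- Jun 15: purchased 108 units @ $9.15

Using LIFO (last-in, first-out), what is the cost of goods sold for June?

Jun 4, 132 sold [LIFO — newest first]: 132 @ $13.05 = $1,722.60
Jun 8, 388 sold [LIFO — newest first]: 169 @ $10.10 + 219 @ $13.55 = $4,674.35
Jun 10, 295 sold [LIFO — newest first]: 295 @ $11.95 = $3,525.25
Jun 12, 324 sold [LIFO — newest first]: 46 @ $11.35 + 45 @ $11.95 + 139 @ $13.55 + 24 @ $13.05 + 70 @ $14.20 = $4,250.50
Total COGS = $1,722.60 + $4,674.35 + $3,525.25 + $4,250.50 = $14,172.70
Ending inventory: 71 @ $14.20 + 225 @ $11.05 + 108 @ $9.15 = $4,482.65

COGS = $14,172.70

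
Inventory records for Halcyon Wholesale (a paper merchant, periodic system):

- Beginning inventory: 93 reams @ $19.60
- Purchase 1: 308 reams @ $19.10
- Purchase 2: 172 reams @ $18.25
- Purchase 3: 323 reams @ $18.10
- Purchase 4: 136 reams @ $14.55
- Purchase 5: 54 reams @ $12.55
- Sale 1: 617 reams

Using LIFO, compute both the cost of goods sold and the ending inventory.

COGS = $10,400.80; ending inventory = $8,946.60

Sale 1 (617) [LIFO — newest first]: 54 @ $12.55 + 136 @ $14.55 + 323 @ $18.10 + 104 @ $18.25 = $10,400.80
Ending inventory: 93 @ $19.60 + 308 @ $19.10 + 68 @ $18.25 = $8,946.60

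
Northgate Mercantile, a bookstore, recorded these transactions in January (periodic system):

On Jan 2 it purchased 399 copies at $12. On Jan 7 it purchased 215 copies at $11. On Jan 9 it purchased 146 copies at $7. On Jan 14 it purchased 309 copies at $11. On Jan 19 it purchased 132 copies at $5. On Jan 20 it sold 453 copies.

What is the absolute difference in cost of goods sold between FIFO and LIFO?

$1,239

FIFO COGS: 399 @ $12 + 54 @ $11 = $5,382
LIFO COGS: 132 @ $5 + 309 @ $11 + 12 @ $7 = $4,143
Difference = |$5,382 − $4,143| = $1,239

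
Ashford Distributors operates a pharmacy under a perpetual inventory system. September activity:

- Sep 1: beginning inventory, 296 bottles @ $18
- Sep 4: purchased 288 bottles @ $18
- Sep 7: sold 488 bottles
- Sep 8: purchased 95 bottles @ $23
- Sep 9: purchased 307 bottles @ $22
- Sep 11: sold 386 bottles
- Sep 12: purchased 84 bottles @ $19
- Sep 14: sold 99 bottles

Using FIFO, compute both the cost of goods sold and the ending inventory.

COGS = $19,165; ending inventory = $1,882

Sep 7, 488 sold [FIFO — oldest first]: 296 @ $18 + 192 @ $18 = $8,784
Sep 11, 386 sold [FIFO — oldest first]: 96 @ $18 + 95 @ $23 + 195 @ $22 = $8,203
Sep 14, 99 sold [FIFO — oldest first]: 99 @ $22 = $2,178
Total COGS = $8,784 + $8,203 + $2,178 = $19,165
Ending inventory: 13 @ $22 + 84 @ $19 = $1,882
Check: goods available $21,047 = COGS $19,165 + ending $1,882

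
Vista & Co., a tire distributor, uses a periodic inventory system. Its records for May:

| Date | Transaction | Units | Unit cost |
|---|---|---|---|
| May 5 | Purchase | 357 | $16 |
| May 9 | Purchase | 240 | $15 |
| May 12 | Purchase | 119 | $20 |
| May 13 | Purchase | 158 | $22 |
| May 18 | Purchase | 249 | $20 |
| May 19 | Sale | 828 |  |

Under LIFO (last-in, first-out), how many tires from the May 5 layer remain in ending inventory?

295

May 19, 828 sold [LIFO — newest first]: 249 @ $20 + 158 @ $22 + 119 @ $20 + 240 @ $15 + 62 @ $16 = $15,428
Ending inventory: 295 @ $16 = $4,720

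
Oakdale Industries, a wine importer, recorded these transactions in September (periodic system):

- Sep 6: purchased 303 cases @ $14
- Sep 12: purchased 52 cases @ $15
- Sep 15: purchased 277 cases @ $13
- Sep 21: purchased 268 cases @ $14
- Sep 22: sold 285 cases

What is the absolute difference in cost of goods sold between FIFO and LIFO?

$17

FIFO COGS: 285 @ $14 = $3,990
LIFO COGS: 268 @ $14 + 17 @ $13 = $3,973
Difference = |$3,990 − $3,973| = $17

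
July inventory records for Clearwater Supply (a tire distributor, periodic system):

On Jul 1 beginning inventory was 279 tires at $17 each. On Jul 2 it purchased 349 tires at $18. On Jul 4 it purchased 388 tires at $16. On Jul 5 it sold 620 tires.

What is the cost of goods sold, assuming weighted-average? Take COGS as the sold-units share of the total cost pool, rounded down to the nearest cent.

COGS = $10,516.20

Jul 5, sell 620: 620/1016 × $17,233.00 → $10,516.20
Ending inventory (cost pool remaining) = $6,716.80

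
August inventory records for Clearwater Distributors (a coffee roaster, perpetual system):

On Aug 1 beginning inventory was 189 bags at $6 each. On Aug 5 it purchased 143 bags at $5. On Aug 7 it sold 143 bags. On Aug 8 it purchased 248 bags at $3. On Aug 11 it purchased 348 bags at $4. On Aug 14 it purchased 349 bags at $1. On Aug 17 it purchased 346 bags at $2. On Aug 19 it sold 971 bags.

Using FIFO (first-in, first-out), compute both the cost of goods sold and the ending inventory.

Aug 7, 143 sold [FIFO — oldest first]: 143 @ $6 = $858
Aug 19, 971 sold [FIFO — oldest first]: 46 @ $6 + 143 @ $5 + 248 @ $3 + 348 @ $4 + 186 @ $1 = $3,313
Total COGS = $858 + $3,313 = $4,171
Ending inventory: 163 @ $1 + 346 @ $2 = $855
Check: goods available $5,026 = COGS $4,171 + ending $855

COGS = $4,171; ending inventory = $855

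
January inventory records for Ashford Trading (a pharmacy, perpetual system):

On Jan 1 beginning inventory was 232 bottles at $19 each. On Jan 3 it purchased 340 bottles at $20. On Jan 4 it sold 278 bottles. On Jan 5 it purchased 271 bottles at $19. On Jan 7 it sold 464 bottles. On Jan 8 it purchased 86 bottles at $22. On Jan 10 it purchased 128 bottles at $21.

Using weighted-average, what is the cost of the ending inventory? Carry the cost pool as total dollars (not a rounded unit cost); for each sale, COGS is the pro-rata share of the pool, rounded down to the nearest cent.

After Jan 1: 232 on hand, pool $4,408.00 (≈ $19.0000 each)
After Jan 3: 572 on hand, pool $11,208.00 (≈ $19.5944 each)
Jan 4, sell 278: 278/572 × $11,208.00 → $5,447.24
After Jan 5: 565 on hand, pool $10,909.76 (≈ $19.3093 each)
Jan 7, sell 464: 464/565 × $10,909.76 → $8,959.51
After Jan 8: 187 on hand, pool $3,842.25 (≈ $20.5468 each)
After Jan 10: 315 on hand, pool $6,530.25 (≈ $20.7310 each)
Total COGS = $5,447.24 + $8,959.51 = $14,406.75
Ending inventory (cost pool remaining) = $6,530.25
Check: goods available $20,937.00 = COGS $14,406.75 + ending $6,530.25

Ending inventory = $6,530.25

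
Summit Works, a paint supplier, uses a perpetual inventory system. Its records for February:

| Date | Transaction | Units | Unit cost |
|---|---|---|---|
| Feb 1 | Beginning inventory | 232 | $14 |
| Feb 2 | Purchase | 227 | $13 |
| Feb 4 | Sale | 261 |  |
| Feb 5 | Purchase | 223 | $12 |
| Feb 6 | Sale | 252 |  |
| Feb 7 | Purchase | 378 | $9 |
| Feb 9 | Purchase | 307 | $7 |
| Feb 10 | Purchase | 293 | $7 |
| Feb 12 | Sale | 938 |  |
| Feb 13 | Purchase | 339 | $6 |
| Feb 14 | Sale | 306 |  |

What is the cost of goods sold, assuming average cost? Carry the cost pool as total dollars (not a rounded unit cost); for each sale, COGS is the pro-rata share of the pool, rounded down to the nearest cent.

COGS = $16,828.24

After Feb 1: 232 on hand, pool $3,248.00 (≈ $14.0000 each)
After Feb 2: 459 on hand, pool $6,199.00 (≈ $13.5054 each)
Feb 4, sell 261: 261/459 × $6,199.00 → $3,524.92
After Feb 5: 421 on hand, pool $5,350.08 (≈ $12.7080 each)
Feb 6, sell 252: 252/421 × $5,350.08 → $3,202.42
After Feb 7: 547 on hand, pool $5,549.66 (≈ $10.1456 each)
After Feb 9: 854 on hand, pool $7,698.66 (≈ $9.0148 each)
After Feb 10: 1147 on hand, pool $9,749.66 (≈ $8.5001 each)
Feb 12, sell 938: 938/1147 × $9,749.66 → $7,973.13
After Feb 13: 548 on hand, pool $3,810.53 (≈ $6.9535 each)
Feb 14, sell 306: 306/548 × $3,810.53 → $2,127.77
Total COGS = $3,524.92 + $3,202.42 + $7,973.13 + $2,127.77 = $16,828.24
Ending inventory (cost pool remaining) = $1,682.76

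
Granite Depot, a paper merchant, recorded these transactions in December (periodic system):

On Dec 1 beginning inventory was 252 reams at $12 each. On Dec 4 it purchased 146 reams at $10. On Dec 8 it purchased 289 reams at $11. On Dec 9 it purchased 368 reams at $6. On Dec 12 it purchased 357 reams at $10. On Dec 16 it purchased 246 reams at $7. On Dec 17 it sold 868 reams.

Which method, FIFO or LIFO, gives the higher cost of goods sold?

FIFO

FIFO COGS: 252 @ $12 + 146 @ $10 + 289 @ $11 + 181 @ $6 = $8,749
LIFO COGS: 246 @ $7 + 357 @ $10 + 265 @ $6 = $6,882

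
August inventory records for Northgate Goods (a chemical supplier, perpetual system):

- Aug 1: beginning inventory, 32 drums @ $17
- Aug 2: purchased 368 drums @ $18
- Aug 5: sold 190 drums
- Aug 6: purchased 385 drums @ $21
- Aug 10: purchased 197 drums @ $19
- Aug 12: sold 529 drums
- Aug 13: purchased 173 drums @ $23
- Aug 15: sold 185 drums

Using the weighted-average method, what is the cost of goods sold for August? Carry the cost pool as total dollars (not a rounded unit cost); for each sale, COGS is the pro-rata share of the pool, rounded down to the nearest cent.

COGS = $17,703.77

After Aug 1: 32 on hand, pool $544.00 (≈ $17.0000 each)
After Aug 2: 400 on hand, pool $7,168.00 (≈ $17.9200 each)
Aug 5, sell 190: 190/400 × $7,168.00 → $3,404.80
After Aug 6: 595 on hand, pool $11,848.20 (≈ $19.9129 each)
After Aug 10: 792 on hand, pool $15,591.20 (≈ $19.6859 each)
Aug 12, sell 529: 529/792 × $15,591.20 → $10,413.81
After Aug 13: 436 on hand, pool $9,156.39 (≈ $21.0009 each)
Aug 15, sell 185: 185/436 × $9,156.39 → $3,885.16
Total COGS = $3,404.80 + $10,413.81 + $3,885.16 = $17,703.77
Ending inventory (cost pool remaining) = $5,271.23
Check: goods available $22,975.00 = COGS $17,703.77 + ending $5,271.23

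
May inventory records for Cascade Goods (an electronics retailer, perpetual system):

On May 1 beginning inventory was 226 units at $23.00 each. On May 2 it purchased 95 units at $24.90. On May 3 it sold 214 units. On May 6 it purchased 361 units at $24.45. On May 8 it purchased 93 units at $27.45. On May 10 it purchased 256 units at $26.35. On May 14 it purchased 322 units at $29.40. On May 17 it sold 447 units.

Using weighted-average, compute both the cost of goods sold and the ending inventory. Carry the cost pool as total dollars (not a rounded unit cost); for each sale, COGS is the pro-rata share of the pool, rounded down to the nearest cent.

After May 1: 226 on hand, pool $5,198.00 (≈ $23.0000 each)
After May 2: 321 on hand, pool $7,563.50 (≈ $23.5623 each)
May 3, sell 214: 214/321 × $7,563.50 → $5,042.33
After May 6: 468 on hand, pool $11,347.62 (≈ $24.2471 each)
After May 8: 561 on hand, pool $13,900.47 (≈ $24.7780 each)
After May 10: 817 on hand, pool $20,646.07 (≈ $25.2706 each)
After May 14: 1139 on hand, pool $30,112.87 (≈ $26.4380 each)
May 17, sell 447: 447/1139 × $30,112.87 → $11,817.78
Total COGS = $5,042.33 + $11,817.78 = $16,860.11
Ending inventory (cost pool remaining) = $18,295.09

COGS = $16,860.11; ending inventory = $18,295.09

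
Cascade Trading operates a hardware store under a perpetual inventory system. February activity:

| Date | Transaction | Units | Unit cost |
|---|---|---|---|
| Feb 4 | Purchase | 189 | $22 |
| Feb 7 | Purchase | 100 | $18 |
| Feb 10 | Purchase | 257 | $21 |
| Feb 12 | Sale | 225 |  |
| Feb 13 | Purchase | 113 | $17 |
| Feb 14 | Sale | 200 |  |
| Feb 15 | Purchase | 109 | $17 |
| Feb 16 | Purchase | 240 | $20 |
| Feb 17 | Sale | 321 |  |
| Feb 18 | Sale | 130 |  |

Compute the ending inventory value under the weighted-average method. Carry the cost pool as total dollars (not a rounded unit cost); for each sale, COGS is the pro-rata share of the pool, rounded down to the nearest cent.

Ending inventory = $2,555.81

After Feb 4: 189 on hand, pool $4,158.00 (≈ $22.0000 each)
After Feb 7: 289 on hand, pool $5,958.00 (≈ $20.6159 each)
After Feb 10: 546 on hand, pool $11,355.00 (≈ $20.7967 each)
Feb 12, sell 225: 225/546 × $11,355.00 → $4,679.25
After Feb 13: 434 on hand, pool $8,596.75 (≈ $19.8082 each)
Feb 14, sell 200: 200/434 × $8,596.75 → $3,961.63
After Feb 15: 343 on hand, pool $6,488.12 (≈ $18.9158 each)
After Feb 16: 583 on hand, pool $11,288.12 (≈ $19.3621 each)
Feb 17, sell 321: 321/583 × $11,288.12 → $6,215.24
Feb 18, sell 130: 130/262 × $5,072.88 → $2,517.07
Total COGS = $4,679.25 + $3,961.63 + $6,215.24 + $2,517.07 = $17,373.19
Ending inventory (cost pool remaining) = $2,555.81
Check: goods available $19,929.00 = COGS $17,373.19 + ending $2,555.81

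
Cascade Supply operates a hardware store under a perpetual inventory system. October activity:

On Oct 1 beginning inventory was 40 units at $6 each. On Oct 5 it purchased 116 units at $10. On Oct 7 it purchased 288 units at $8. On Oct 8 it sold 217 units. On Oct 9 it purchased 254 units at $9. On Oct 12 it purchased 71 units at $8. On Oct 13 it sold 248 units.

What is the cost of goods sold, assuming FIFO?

COGS = $3,893

Oct 8, 217 sold [FIFO — oldest first]: 40 @ $6 + 116 @ $10 + 61 @ $8 = $1,888
Oct 13, 248 sold [FIFO — oldest first]: 227 @ $8 + 21 @ $9 = $2,005
Total COGS = $1,888 + $2,005 = $3,893
Ending inventory: 233 @ $9 + 71 @ $8 = $2,665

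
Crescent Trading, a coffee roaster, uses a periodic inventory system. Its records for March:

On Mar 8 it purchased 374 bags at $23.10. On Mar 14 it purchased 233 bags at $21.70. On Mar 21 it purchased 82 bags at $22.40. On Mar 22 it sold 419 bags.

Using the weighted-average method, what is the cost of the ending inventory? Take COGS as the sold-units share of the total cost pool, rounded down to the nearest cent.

Mar 22, sell 419: 419/689 × $15,532.30 → $9,445.62
Ending inventory (cost pool remaining) = $6,086.68

Ending inventory = $6,086.68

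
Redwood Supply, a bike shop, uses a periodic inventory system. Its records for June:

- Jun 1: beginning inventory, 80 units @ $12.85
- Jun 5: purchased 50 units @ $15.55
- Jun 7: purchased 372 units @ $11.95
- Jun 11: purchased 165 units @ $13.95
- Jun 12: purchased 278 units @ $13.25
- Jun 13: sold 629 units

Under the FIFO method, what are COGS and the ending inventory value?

Jun 13, 629 sold [FIFO — oldest first]: 80 @ $12.85 + 50 @ $15.55 + 372 @ $11.95 + 127 @ $13.95 = $8,022.55
Ending inventory: 38 @ $13.95 + 278 @ $13.25 = $4,213.60

COGS = $8,022.55; ending inventory = $4,213.60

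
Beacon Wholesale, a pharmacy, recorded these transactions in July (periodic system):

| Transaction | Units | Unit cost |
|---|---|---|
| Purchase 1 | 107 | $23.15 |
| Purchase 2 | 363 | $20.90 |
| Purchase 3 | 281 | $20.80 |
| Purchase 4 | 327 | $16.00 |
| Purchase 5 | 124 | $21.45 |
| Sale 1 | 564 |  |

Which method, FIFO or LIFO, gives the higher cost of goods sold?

FIFO COGS: 107 @ $23.15 + 363 @ $20.90 + 94 @ $20.80 = $12,018.95
LIFO COGS: 124 @ $21.45 + 327 @ $16.00 + 113 @ $20.80 = $10,242.20

FIFO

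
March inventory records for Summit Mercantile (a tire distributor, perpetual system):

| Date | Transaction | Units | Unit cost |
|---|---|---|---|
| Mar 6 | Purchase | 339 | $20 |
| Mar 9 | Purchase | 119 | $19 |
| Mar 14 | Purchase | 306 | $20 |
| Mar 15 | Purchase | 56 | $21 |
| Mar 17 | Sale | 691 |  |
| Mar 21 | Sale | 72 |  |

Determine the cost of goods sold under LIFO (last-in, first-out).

COGS = $15,197

Mar 17, 691 sold [LIFO — newest first]: 56 @ $21 + 306 @ $20 + 119 @ $19 + 210 @ $20 = $13,757
Mar 21, 72 sold [LIFO — newest first]: 72 @ $20 = $1,440
Total COGS = $13,757 + $1,440 = $15,197
Ending inventory: 57 @ $20 = $1,140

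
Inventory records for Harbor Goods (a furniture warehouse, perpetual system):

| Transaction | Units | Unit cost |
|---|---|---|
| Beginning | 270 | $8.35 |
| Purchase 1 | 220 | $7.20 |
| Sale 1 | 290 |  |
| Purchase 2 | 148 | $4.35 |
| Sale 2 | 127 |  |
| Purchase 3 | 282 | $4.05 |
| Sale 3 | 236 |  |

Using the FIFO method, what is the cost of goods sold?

Sale 1 (290) [FIFO — oldest first]: 270 @ $8.35 + 20 @ $7.20 = $2,398.50
Sale 2 (127) [FIFO — oldest first]: 127 @ $7.20 = $914.40
Sale 3 (236) [FIFO — oldest first]: 73 @ $7.20 + 148 @ $4.35 + 15 @ $4.05 = $1,230.15
Total COGS = $2,398.50 + $914.40 + $1,230.15 = $4,543.05
Ending inventory: 267 @ $4.05 = $1,081.35

COGS = $4,543.05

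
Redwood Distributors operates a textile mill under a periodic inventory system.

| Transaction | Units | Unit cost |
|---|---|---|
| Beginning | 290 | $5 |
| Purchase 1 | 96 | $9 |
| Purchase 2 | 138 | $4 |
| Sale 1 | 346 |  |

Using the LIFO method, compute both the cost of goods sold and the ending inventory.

COGS = $1,976; ending inventory = $890

Sale 1 (346) [LIFO — newest first]: 138 @ $4 + 96 @ $9 + 112 @ $5 = $1,976
Ending inventory: 178 @ $5 = $890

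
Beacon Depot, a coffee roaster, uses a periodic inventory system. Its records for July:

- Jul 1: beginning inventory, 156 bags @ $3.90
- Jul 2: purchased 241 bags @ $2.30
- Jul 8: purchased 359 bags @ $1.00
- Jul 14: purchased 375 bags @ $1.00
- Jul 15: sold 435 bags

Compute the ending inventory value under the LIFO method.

Jul 15, 435 sold [LIFO — newest first]: 375 @ $1.00 + 60 @ $1.00 = $435.00
Ending inventory: 156 @ $3.90 + 241 @ $2.30 + 299 @ $1.00 = $1,461.70

Ending inventory = $1,461.70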